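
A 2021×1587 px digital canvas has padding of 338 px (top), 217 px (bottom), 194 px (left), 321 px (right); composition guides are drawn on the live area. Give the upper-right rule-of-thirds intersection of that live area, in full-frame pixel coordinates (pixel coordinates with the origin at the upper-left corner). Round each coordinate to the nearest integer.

Content width = 2021 − 194 − 321 = 1506 px; content height = 1587 − 338 − 217 = 1032 px.
Upper-right is two-thirds across and one-third down within the live area.
x = 194 + 2 × 1506/3 = 194 + 1004.00 ≈ 1198
y = 338 + 1 × 1032/3 = 338 + 344.00 ≈ 682

(1198, 682)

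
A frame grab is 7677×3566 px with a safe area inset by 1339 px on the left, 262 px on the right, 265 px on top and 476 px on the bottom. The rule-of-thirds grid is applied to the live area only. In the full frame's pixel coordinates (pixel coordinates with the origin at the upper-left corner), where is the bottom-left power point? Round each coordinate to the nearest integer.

x = 3364 px, y = 2148 px

Content width = 7677 − 1339 − 262 = 6076 px; content height = 3566 − 265 − 476 = 2825 px.
Bottom-left is one-third across and two-thirds down within the live area.
x = 1339 + 1 × 6076/3 = 1339 + 2025.33 ≈ 3364
y = 265 + 2 × 2825/3 = 265 + 1883.33 ≈ 2148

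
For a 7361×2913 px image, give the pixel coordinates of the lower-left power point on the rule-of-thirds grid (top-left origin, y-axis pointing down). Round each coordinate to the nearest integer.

The lower-left point sits one-third of the way across and two-thirds of the way down.
x = 1 × 7361/3 ≈ 2454; y = 2 × 2913/3 ≈ 1942.

x = 2454 px, y = 1942 px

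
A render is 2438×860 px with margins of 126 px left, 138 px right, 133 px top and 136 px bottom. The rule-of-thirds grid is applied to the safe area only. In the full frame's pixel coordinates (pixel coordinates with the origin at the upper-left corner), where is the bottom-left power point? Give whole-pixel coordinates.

Content width = 2438 − 126 − 138 = 2174 px; content height = 860 − 133 − 136 = 591 px.
Bottom-left is one-third across and two-thirds down within the safe area.
x = 126 + 1 × 2174/3 = 126 + 724.67 ≈ 851
y = 133 + 2 × 591/3 = 133 + 394.00 ≈ 527

x = 851 px, y = 527 px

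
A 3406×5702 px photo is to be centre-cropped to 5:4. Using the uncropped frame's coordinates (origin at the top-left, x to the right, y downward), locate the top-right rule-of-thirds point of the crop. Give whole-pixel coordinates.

3406/5702 < 5/4, so the 5:4 crop keeps the full width 3406 and trims height to 3406 × 4/5 = 2724.80 px.
Top offset = (5702 − 2724.80)/2 = 1488.60 px; left offset = 0.
Top-right is two-thirds across and one-third down within the crop:
x = 0.00 + 2 × 3406.00/3 ≈ 2271; y = 1488.60 + 1 × 2724.80/3 ≈ 2397.

(2271, 2397)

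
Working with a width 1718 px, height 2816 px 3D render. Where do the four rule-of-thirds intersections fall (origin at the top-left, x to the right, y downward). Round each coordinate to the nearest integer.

(573, 939), (1145, 939), (573, 1877), (1145, 1877)

One third of 1718 is 572.67; one third of 2816 is 938.67.
Vertical third lines at x = 573 and x = 1145; horizontal third lines at y = 939 and y = 1877.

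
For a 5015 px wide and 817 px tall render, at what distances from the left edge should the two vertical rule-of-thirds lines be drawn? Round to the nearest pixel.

5015 / 3 = 1671.67, so the vertical lines sit at one and two thirds of 5015.

x = 1672 px and x = 3343 px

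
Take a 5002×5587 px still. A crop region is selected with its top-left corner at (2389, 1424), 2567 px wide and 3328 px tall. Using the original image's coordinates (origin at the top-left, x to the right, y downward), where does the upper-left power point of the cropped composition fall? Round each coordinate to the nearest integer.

One third of the crop width 2567 is 855.67 px.
One third of the crop height 3328 is 1109.33 px.
The upper-left point is one-third across and one-third down within the crop:
x = 2389 + 1 × 855.67 ≈ 3245; y = 1424 + 1 × 1109.33 ≈ 2533.

x = 3245 px, y = 2533 px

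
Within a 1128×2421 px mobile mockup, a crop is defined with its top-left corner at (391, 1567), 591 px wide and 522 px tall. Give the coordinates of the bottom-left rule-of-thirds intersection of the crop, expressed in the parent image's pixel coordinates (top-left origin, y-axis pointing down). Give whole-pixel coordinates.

One third of the crop width 591 is 197.00 px.
One third of the crop height 522 is 174.00 px.
The bottom-left point is one-third across and two-thirds down within the crop:
x = 391 + 1 × 197.00 ≈ 588; y = 1567 + 2 × 174.00 ≈ 1915.

x = 588 px, y = 1915 px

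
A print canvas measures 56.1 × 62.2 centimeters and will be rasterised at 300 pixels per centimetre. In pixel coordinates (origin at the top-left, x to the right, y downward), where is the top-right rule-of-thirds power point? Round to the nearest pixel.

In pixels the canvas is 56.1 × 300 = 16830 wide and 62.2 × 300 = 18660 tall.
The top-right point is two-thirds across and one-third down:
x = 2 × 16830/3 ≈ 11220; y = 1 × 18660/3 ≈ 6220.

x = 11220 px, y = 6220 px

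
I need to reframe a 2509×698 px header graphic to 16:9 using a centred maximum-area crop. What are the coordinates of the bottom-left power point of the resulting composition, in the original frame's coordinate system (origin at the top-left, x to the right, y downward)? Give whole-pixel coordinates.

(1048, 465)

2509/698 > 16/9, so the 16:9 crop keeps the full height 698 and trims width to 698 × 16/9 = 1240.89 px.
Left offset = (2509 − 1240.89)/2 = 634.06 px; top offset = 0.
Bottom-left is one-third across and two-thirds down within the crop:
x = 634.06 + 1 × 1240.89/3 ≈ 1048; y = 0.00 + 2 × 698.00/3 ≈ 465.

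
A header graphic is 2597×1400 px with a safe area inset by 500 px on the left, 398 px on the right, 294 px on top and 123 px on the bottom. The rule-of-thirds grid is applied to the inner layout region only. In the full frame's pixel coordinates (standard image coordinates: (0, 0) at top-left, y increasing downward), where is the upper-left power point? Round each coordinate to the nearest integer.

Content width = 2597 − 500 − 398 = 1699 px; content height = 1400 − 294 − 123 = 983 px.
Upper-left is one-third across and one-third down within the inner layout region.
x = 500 + 1 × 1699/3 = 500 + 566.33 ≈ 1066
y = 294 + 1 × 983/3 = 294 + 327.67 ≈ 622

(1066, 622)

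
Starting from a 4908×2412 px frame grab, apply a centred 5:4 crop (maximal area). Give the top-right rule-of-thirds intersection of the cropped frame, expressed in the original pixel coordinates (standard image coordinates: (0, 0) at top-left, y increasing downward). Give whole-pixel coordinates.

4908/2412 > 5/4, so the 5:4 crop keeps the full height 2412 and trims width to 2412 × 5/4 = 3015.00 px.
Left offset = (4908 − 3015.00)/2 = 946.50 px; top offset = 0.
Top-right is two-thirds across and one-third down within the crop:
x = 946.50 + 2 × 3015.00/3 ≈ 2957; y = 0.00 + 1 × 2412.00/3 ≈ 804.

x = 2957 px, y = 804 px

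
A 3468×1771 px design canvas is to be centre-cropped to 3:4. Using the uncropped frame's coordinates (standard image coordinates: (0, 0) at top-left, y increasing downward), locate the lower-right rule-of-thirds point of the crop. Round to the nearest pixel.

(1955, 1181)

3468/1771 > 3/4, so the 3:4 crop keeps the full height 1771 and trims width to 1771 × 3/4 = 1328.25 px.
Left offset = (3468 − 1328.25)/2 = 1069.88 px; top offset = 0.
Lower-right is two-thirds across and two-thirds down within the crop:
x = 1069.88 + 2 × 1328.25/3 ≈ 1955; y = 0.00 + 2 × 1771.00/3 ≈ 1181.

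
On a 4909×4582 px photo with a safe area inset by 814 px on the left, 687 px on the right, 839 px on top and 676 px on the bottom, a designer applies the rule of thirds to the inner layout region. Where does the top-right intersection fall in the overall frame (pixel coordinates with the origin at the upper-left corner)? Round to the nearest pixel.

x = 3086 px, y = 1861 px

Content width = 4909 − 814 − 687 = 3408 px; content height = 4582 − 839 − 676 = 3067 px.
Top-right is two-thirds across and one-third down within the inner layout region.
x = 814 + 2 × 3408/3 = 814 + 2272.00 ≈ 3086
y = 839 + 1 × 3067/3 = 839 + 1022.33 ≈ 1861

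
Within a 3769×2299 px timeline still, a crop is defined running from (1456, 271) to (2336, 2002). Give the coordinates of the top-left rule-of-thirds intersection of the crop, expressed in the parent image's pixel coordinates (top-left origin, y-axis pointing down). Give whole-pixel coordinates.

(1749, 848)

Crop width = 2336 − 1456 = 880 px; one third is 293.33 px.
Crop height = 2002 − 271 = 1731 px; one third is 577.00 px.
The top-left point is one-third across and one-third down within the crop:
x = 1456 + 1 × 293.33 ≈ 1749; y = 271 + 1 × 577.00 ≈ 848.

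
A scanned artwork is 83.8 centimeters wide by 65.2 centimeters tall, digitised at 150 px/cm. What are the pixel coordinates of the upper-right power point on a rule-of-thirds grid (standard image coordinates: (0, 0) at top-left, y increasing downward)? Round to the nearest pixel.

(8380, 3260)

In pixels the canvas is 83.8 × 150 = 12570 wide and 65.2 × 150 = 9780 tall.
The upper-right point is two-thirds across and one-third down:
x = 2 × 12570/3 ≈ 8380; y = 1 × 9780/3 ≈ 3260.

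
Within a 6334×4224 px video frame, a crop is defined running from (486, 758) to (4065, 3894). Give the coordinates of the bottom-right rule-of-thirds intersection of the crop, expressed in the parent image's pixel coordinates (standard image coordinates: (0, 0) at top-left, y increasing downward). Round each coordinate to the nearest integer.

(2872, 2849)

Crop width = 4065 − 486 = 3579 px; one third is 1193.00 px.
Crop height = 3894 − 758 = 3136 px; one third is 1045.33 px.
The bottom-right point is two-thirds across and two-thirds down within the crop:
x = 486 + 2 × 1193.00 ≈ 2872; y = 758 + 2 × 1045.33 ≈ 2849.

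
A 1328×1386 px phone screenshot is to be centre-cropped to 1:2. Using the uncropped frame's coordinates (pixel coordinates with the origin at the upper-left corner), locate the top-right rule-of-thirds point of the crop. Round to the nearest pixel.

(780, 462)

1328/1386 > 1/2, so the 1:2 crop keeps the full height 1386 and trims width to 1386 × 1/2 = 693.00 px.
Left offset = (1328 − 693.00)/2 = 317.50 px; top offset = 0.
Top-right is two-thirds across and one-third down within the crop:
x = 317.50 + 2 × 693.00/3 ≈ 780; y = 0.00 + 1 × 1386.00/3 ≈ 462.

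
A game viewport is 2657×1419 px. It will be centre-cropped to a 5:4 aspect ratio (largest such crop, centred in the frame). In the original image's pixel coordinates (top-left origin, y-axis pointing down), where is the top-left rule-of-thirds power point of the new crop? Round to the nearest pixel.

(1033, 473)

2657/1419 > 5/4, so the 5:4 crop keeps the full height 1419 and trims width to 1419 × 5/4 = 1773.75 px.
Left offset = (2657 − 1773.75)/2 = 441.62 px; top offset = 0.
Top-left is one-third across and one-third down within the crop:
x = 441.62 + 1 × 1773.75/3 ≈ 1033; y = 0.00 + 1 × 1419.00/3 ≈ 473.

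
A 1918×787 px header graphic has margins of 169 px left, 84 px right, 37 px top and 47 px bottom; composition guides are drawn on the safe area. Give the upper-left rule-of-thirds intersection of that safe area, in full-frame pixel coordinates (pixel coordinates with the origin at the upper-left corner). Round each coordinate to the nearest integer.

Content width = 1918 − 169 − 84 = 1665 px; content height = 787 − 37 − 47 = 703 px.
Upper-left is one-third across and one-third down within the safe area.
x = 169 + 1 × 1665/3 = 169 + 555.00 ≈ 724
y = 37 + 1 × 703/3 = 37 + 234.33 ≈ 271

x = 724 px, y = 271 px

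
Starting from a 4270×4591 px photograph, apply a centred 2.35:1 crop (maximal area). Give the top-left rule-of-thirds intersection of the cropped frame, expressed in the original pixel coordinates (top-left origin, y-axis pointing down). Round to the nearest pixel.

4270/4591 < 2.35/1, so the 2.35:1 crop keeps the full width 4270 and trims height to 4270 × 1/2.35 = 1817.02 px.
Top offset = (4591 − 1817.02)/2 = 1386.99 px; left offset = 0.
Top-left is one-third across and one-third down within the crop:
x = 0.00 + 1 × 4270.00/3 ≈ 1423; y = 1386.99 + 1 × 1817.02/3 ≈ 1993.

x = 1423 px, y = 1993 px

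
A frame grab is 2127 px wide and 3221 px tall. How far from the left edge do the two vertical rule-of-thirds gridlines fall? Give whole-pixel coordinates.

2127 / 3 = 709, so the vertical lines sit at one and two thirds of 2127.

x = 709 px and x = 1418 px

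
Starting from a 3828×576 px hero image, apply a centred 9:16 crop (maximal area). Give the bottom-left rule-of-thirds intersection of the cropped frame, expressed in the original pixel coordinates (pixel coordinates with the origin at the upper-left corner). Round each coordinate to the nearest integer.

x = 1860 px, y = 384 px

3828/576 > 9/16, so the 9:16 crop keeps the full height 576 and trims width to 576 × 9/16 = 324.00 px.
Left offset = (3828 − 324.00)/2 = 1752.00 px; top offset = 0.
Bottom-left is one-third across and two-thirds down within the crop:
x = 1752.00 + 1 × 324.00/3 ≈ 1860; y = 0.00 + 2 × 576.00/3 ≈ 384.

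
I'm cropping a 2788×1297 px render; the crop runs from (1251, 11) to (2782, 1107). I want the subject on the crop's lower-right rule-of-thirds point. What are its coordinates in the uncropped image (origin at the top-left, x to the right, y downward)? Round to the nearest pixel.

(2272, 742)

Crop width = 2782 − 1251 = 1531 px; one third is 510.33 px.
Crop height = 1107 − 11 = 1096 px; one third is 365.33 px.
The lower-right point is two-thirds across and two-thirds down within the crop:
x = 1251 + 2 × 510.33 ≈ 2272; y = 11 + 2 × 365.33 ≈ 742.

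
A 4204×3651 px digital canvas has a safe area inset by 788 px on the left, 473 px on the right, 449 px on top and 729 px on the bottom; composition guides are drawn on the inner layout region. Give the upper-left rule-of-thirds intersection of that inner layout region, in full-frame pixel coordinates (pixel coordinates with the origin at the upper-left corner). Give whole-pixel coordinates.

Content width = 4204 − 788 − 473 = 2943 px; content height = 3651 − 449 − 729 = 2473 px.
Upper-left is one-third across and one-third down within the inner layout region.
x = 788 + 1 × 2943/3 = 788 + 981.00 ≈ 1769
y = 449 + 1 × 2473/3 = 449 + 824.33 ≈ 1273

(1769, 1273)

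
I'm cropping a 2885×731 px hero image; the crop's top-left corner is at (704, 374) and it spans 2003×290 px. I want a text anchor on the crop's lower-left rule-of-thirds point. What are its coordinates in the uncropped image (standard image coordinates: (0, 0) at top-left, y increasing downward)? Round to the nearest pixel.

One third of the crop width 2003 is 667.67 px.
One third of the crop height 290 is 96.67 px.
The lower-left point is one-third across and two-thirds down within the crop:
x = 704 + 1 × 667.67 ≈ 1372; y = 374 + 2 × 96.67 ≈ 567.

(1372, 567)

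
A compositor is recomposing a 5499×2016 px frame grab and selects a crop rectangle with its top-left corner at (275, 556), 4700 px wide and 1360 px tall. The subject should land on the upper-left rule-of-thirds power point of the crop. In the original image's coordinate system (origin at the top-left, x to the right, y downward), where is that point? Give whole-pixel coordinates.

One third of the crop width 4700 is 1566.67 px.
One third of the crop height 1360 is 453.33 px.
The upper-left point is one-third across and one-third down within the crop:
x = 275 + 1 × 1566.67 ≈ 1842; y = 556 + 1 × 453.33 ≈ 1009.

(1842, 1009)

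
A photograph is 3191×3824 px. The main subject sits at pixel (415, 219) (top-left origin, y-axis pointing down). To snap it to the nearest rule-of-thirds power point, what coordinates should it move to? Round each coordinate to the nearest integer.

x = 1064 px, y = 1275 px

Third lines: x ∈ {1064, 2127}, y ∈ {1275, 2549}.
415 is closer to x = 1064; 219 is closer to y = 1275.
So the nearest intersection is the upper-left power point.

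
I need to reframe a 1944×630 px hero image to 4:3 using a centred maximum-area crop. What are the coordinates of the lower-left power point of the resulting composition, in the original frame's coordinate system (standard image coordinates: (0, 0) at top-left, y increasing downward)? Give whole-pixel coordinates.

(832, 420)

1944/630 > 4/3, so the 4:3 crop keeps the full height 630 and trims width to 630 × 4/3 = 840.00 px.
Left offset = (1944 − 840.00)/2 = 552.00 px; top offset = 0.
Lower-left is one-third across and two-thirds down within the crop:
x = 552.00 + 1 × 840.00/3 ≈ 832; y = 0.00 + 2 × 630.00/3 ≈ 420.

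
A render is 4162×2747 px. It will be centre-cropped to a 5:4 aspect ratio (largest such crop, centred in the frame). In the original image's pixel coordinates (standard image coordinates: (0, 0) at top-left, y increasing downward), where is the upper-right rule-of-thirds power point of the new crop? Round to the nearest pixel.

4162/2747 > 5/4, so the 5:4 crop keeps the full height 2747 and trims width to 2747 × 5/4 = 3433.75 px.
Left offset = (4162 − 3433.75)/2 = 364.12 px; top offset = 0.
Upper-right is two-thirds across and one-third down within the crop:
x = 364.12 + 2 × 3433.75/3 ≈ 2653; y = 0.00 + 1 × 2747.00/3 ≈ 916.

(2653, 916)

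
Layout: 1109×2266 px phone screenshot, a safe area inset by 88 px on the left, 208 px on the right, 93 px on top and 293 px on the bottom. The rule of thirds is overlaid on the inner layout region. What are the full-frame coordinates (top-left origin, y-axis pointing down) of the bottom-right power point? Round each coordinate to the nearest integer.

(630, 1346)

Content width = 1109 − 88 − 208 = 813 px; content height = 2266 − 93 − 293 = 1880 px.
Bottom-right is two-thirds across and two-thirds down within the inner layout region.
x = 88 + 2 × 813/3 = 88 + 542.00 ≈ 630
y = 93 + 2 × 1880/3 = 93 + 1253.33 ≈ 1346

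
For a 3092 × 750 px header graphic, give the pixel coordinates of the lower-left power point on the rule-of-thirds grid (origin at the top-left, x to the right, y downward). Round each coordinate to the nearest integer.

x = 1031 px, y = 500 px

The lower-left point sits one-third of the way across and two-thirds of the way down.
x = 1 × 3092/3 ≈ 1031; y = 2 × 750/3 ≈ 500.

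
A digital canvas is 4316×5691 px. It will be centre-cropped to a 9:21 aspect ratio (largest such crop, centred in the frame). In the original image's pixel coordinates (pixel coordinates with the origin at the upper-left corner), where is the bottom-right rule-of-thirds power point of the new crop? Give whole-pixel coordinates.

(2565, 3794)

4316/5691 > 9/21, so the 9:21 crop keeps the full height 5691 and trims width to 5691 × 9/21 = 2439.00 px.
Left offset = (4316 − 2439.00)/2 = 938.50 px; top offset = 0.
Bottom-right is two-thirds across and two-thirds down within the crop:
x = 938.50 + 2 × 2439.00/3 ≈ 2565; y = 0.00 + 2 × 5691.00/3 ≈ 3794.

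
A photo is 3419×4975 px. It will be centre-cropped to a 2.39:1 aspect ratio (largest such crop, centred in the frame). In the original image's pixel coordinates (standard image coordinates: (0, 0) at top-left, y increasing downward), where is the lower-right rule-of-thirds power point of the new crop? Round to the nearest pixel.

(2279, 2726)

3419/4975 < 2.39/1, so the 2.39:1 crop keeps the full width 3419 and trims height to 3419 × 1/2.39 = 1430.54 px.
Top offset = (4975 − 1430.54)/2 = 1772.23 px; left offset = 0.
Lower-right is two-thirds across and two-thirds down within the crop:
x = 0.00 + 2 × 3419.00/3 ≈ 2279; y = 1772.23 + 2 × 1430.54/3 ≈ 2726.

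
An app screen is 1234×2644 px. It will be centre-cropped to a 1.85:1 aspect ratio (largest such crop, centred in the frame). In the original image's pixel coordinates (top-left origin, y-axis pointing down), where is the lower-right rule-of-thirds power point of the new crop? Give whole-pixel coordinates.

x = 823 px, y = 1433 px

1234/2644 < 1.85/1, so the 1.85:1 crop keeps the full width 1234 and trims height to 1234 × 1/1.85 = 667.03 px.
Top offset = (2644 − 667.03)/2 = 988.49 px; left offset = 0.
Lower-right is two-thirds across and two-thirds down within the crop:
x = 0.00 + 2 × 1234.00/3 ≈ 823; y = 988.49 + 2 × 667.03/3 ≈ 1433.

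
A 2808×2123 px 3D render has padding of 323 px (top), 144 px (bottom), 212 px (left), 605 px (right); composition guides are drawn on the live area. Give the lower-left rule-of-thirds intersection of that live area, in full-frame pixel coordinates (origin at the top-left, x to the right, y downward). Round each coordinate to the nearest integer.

Content width = 2808 − 212 − 605 = 1991 px; content height = 2123 − 323 − 144 = 1656 px.
Lower-left is one-third across and two-thirds down within the live area.
x = 212 + 1 × 1991/3 = 212 + 663.67 ≈ 876
y = 323 + 2 × 1656/3 = 323 + 1104.00 ≈ 1427

(876, 1427)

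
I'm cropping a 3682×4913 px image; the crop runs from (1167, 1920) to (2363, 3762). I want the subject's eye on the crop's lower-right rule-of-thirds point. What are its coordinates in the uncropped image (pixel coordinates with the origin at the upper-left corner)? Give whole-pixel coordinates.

(1964, 3148)

Crop width = 2363 − 1167 = 1196 px; one third is 398.67 px.
Crop height = 3762 − 1920 = 1842 px; one third is 614.00 px.
The lower-right point is two-thirds across and two-thirds down within the crop:
x = 1167 + 2 × 398.67 ≈ 1964; y = 1920 + 2 × 614.00 ≈ 3148.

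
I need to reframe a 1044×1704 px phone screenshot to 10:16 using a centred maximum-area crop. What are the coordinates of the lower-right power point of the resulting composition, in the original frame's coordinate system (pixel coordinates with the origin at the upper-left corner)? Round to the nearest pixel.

1044/1704 < 10/16, so the 10:16 crop keeps the full width 1044 and trims height to 1044 × 16/10 = 1670.40 px.
Top offset = (1704 − 1670.40)/2 = 16.80 px; left offset = 0.
Lower-right is two-thirds across and two-thirds down within the crop:
x = 0.00 + 2 × 1044.00/3 ≈ 696; y = 16.80 + 2 × 1670.40/3 ≈ 1130.

x = 696 px, y = 1130 px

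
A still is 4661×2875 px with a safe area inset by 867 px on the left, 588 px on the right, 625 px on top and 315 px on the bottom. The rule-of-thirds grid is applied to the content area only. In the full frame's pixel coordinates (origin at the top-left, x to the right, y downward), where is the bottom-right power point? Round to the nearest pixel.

(3004, 1915)

Content width = 4661 − 867 − 588 = 3206 px; content height = 2875 − 625 − 315 = 1935 px.
Bottom-right is two-thirds across and two-thirds down within the content area.
x = 867 + 2 × 3206/3 = 867 + 2137.33 ≈ 3004
y = 625 + 2 × 1935/3 = 625 + 1290.00 ≈ 1915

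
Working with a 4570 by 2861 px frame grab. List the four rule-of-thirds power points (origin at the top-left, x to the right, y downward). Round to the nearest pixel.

(1523, 954), (3047, 954), (1523, 1907), (3047, 1907)

One third of 4570 is 1523.33; one third of 2861 is 953.67.
Vertical third lines at x = 1523 and x = 3047; horizontal third lines at y = 954 and y = 1907.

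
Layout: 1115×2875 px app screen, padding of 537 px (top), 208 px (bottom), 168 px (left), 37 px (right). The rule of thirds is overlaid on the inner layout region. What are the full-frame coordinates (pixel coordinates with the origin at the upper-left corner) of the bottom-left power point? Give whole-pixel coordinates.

Content width = 1115 − 168 − 37 = 910 px; content height = 2875 − 537 − 208 = 2130 px.
Bottom-left is one-third across and two-thirds down within the inner layout region.
x = 168 + 1 × 910/3 = 168 + 303.33 ≈ 471
y = 537 + 2 × 2130/3 = 537 + 1420.00 ≈ 1957

(471, 1957)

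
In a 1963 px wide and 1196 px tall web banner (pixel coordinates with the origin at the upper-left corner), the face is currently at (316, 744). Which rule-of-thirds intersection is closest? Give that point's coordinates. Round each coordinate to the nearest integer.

x = 654 px, y = 797 px

Third lines: x ∈ {654, 1309}, y ∈ {399, 797}.
316 is closer to x = 654; 744 is closer to y = 797.
So the nearest intersection is the lower-left power point.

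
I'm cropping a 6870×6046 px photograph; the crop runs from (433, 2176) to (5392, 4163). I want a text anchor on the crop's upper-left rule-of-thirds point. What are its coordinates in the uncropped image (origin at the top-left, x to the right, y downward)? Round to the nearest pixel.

(2086, 2838)

Crop width = 5392 − 433 = 4959 px; one third is 1653.00 px.
Crop height = 4163 − 2176 = 1987 px; one third is 662.33 px.
The upper-left point is one-third across and one-third down within the crop:
x = 433 + 1 × 1653.00 ≈ 2086; y = 2176 + 1 × 662.33 ≈ 2838.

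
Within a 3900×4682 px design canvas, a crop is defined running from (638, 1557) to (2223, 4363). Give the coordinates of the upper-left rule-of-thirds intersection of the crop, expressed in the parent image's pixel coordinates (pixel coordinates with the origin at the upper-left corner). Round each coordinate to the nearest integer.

(1166, 2492)

Crop width = 2223 − 638 = 1585 px; one third is 528.33 px.
Crop height = 4363 − 1557 = 2806 px; one third is 935.33 px.
The upper-left point is one-third across and one-third down within the crop:
x = 638 + 1 × 528.33 ≈ 1166; y = 1557 + 1 × 935.33 ≈ 2492.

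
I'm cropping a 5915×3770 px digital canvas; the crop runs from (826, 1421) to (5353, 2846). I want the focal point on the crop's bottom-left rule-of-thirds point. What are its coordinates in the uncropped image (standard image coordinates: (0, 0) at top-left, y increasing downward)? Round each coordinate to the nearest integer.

x = 2335 px, y = 2371 px

Crop width = 5353 − 826 = 4527 px; one third is 1509.00 px.
Crop height = 2846 − 1421 = 1425 px; one third is 475.00 px.
The bottom-left point is one-third across and two-thirds down within the crop:
x = 826 + 1 × 1509.00 ≈ 2335; y = 1421 + 2 × 475.00 ≈ 2371.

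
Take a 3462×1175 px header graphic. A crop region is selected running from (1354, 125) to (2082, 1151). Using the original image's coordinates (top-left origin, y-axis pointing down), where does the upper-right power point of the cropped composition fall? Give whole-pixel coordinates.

Crop width = 2082 − 1354 = 728 px; one third is 242.67 px.
Crop height = 1151 − 125 = 1026 px; one third is 342.00 px.
The upper-right point is two-thirds across and one-third down within the crop:
x = 1354 + 2 × 242.67 ≈ 1839; y = 125 + 1 × 342.00 ≈ 467.

x = 1839 px, y = 467 px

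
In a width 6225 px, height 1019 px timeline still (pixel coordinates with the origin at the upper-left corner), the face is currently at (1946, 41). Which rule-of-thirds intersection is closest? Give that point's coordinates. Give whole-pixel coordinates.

x = 2075 px, y = 340 px

Third lines: x ∈ {2075, 4150}, y ∈ {340, 679}.
1946 is closer to x = 2075; 41 is closer to y = 340.
So the nearest intersection is the upper-left power point.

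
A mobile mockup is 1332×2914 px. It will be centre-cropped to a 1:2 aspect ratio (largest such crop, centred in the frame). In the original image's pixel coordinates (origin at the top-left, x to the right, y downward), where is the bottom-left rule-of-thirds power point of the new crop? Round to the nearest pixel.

(444, 1901)

1332/2914 < 1/2, so the 1:2 crop keeps the full width 1332 and trims height to 1332 × 2/1 = 2664.00 px.
Top offset = (2914 − 2664.00)/2 = 125.00 px; left offset = 0.
Bottom-left is one-third across and two-thirds down within the crop:
x = 0.00 + 1 × 1332.00/3 ≈ 444; y = 125.00 + 2 × 2664.00/3 ≈ 1901.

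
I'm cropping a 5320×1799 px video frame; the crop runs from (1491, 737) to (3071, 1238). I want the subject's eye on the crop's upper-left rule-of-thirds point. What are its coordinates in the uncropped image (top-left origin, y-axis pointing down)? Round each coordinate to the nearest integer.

(2018, 904)

Crop width = 3071 − 1491 = 1580 px; one third is 526.67 px.
Crop height = 1238 − 737 = 501 px; one third is 167.00 px.
The upper-left point is one-third across and one-third down within the crop:
x = 1491 + 1 × 526.67 ≈ 2018; y = 737 + 1 × 167.00 ≈ 904.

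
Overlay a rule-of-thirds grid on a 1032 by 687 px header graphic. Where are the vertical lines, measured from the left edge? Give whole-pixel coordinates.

x = 344 px and x = 688 px

1032 / 3 = 344, so the vertical lines sit at one and two thirds of 1032.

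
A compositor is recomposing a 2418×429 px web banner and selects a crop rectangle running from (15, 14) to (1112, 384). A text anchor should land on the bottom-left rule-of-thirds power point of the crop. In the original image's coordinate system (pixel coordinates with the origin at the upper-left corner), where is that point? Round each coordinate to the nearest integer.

Crop width = 1112 − 15 = 1097 px; one third is 365.67 px.
Crop height = 384 − 14 = 370 px; one third is 123.33 px.
The bottom-left point is one-third across and two-thirds down within the crop:
x = 15 + 1 × 365.67 ≈ 381; y = 14 + 2 × 123.33 ≈ 261.

(381, 261)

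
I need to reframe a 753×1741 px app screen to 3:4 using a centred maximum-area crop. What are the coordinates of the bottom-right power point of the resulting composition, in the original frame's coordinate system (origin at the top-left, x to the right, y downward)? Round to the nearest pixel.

753/1741 < 3/4, so the 3:4 crop keeps the full width 753 and trims height to 753 × 4/3 = 1004.00 px.
Top offset = (1741 − 1004.00)/2 = 368.50 px; left offset = 0.
Bottom-right is two-thirds across and two-thirds down within the crop:
x = 0.00 + 2 × 753.00/3 ≈ 502; y = 368.50 + 2 × 1004.00/3 ≈ 1038.

x = 502 px, y = 1038 px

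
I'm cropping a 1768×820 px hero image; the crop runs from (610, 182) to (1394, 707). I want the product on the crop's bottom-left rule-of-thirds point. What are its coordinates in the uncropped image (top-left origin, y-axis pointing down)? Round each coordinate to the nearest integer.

(871, 532)

Crop width = 1394 − 610 = 784 px; one third is 261.33 px.
Crop height = 707 − 182 = 525 px; one third is 175.00 px.
The bottom-left point is one-third across and two-thirds down within the crop:
x = 610 + 1 × 261.33 ≈ 871; y = 182 + 2 × 175.00 ≈ 532.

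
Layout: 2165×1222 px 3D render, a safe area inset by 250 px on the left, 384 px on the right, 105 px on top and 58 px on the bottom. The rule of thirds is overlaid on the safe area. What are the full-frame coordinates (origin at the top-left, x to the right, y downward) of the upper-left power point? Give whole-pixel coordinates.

Content width = 2165 − 250 − 384 = 1531 px; content height = 1222 − 105 − 58 = 1059 px.
Upper-left is one-third across and one-third down within the safe area.
x = 250 + 1 × 1531/3 = 250 + 510.33 ≈ 760
y = 105 + 1 × 1059/3 = 105 + 353.00 ≈ 458

x = 760 px, y = 458 px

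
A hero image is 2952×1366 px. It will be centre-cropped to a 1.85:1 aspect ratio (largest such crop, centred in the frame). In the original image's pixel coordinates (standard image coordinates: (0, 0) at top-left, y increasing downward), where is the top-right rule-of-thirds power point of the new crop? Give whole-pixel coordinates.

(1897, 455)

2952/1366 > 1.85/1, so the 1.85:1 crop keeps the full height 1366 and trims width to 1366 × 1.85/1 = 2527.10 px.
Left offset = (2952 − 2527.10)/2 = 212.45 px; top offset = 0.
Top-right is two-thirds across and one-third down within the crop:
x = 212.45 + 2 × 2527.10/3 ≈ 1897; y = 0.00 + 1 × 1366.00/3 ≈ 455.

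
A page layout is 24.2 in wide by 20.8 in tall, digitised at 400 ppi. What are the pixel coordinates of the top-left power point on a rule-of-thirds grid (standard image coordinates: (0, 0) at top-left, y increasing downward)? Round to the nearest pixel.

In pixels the canvas is 24.2 × 400 = 9680 wide and 20.8 × 400 = 8320 tall.
The top-left point is one-third across and one-third down:
x = 1 × 9680/3 ≈ 3227; y = 1 × 8320/3 ≈ 2773.

x = 3227 px, y = 2773 px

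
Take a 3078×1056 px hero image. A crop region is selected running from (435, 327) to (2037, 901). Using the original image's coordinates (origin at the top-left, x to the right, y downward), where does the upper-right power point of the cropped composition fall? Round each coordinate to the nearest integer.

(1503, 518)

Crop width = 2037 − 435 = 1602 px; one third is 534.00 px.
Crop height = 901 − 327 = 574 px; one third is 191.33 px.
The upper-right point is two-thirds across and one-third down within the crop:
x = 435 + 2 × 534.00 ≈ 1503; y = 327 + 1 × 191.33 ≈ 518.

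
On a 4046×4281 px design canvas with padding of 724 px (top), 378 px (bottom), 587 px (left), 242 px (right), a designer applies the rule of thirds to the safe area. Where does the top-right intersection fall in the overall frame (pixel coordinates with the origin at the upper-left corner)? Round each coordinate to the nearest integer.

Content width = 4046 − 587 − 242 = 3217 px; content height = 4281 − 724 − 378 = 3179 px.
Top-right is two-thirds across and one-third down within the safe area.
x = 587 + 2 × 3217/3 = 587 + 2144.67 ≈ 2732
y = 724 + 1 × 3179/3 = 724 + 1059.67 ≈ 1784

(2732, 1784)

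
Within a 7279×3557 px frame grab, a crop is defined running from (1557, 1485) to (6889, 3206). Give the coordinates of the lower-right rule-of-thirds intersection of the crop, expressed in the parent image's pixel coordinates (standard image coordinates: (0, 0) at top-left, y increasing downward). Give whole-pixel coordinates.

(5112, 2632)

Crop width = 6889 − 1557 = 5332 px; one third is 1777.33 px.
Crop height = 3206 − 1485 = 1721 px; one third is 573.67 px.
The lower-right point is two-thirds across and two-thirds down within the crop:
x = 1557 + 2 × 1777.33 ≈ 5112; y = 1485 + 2 × 573.67 ≈ 2632.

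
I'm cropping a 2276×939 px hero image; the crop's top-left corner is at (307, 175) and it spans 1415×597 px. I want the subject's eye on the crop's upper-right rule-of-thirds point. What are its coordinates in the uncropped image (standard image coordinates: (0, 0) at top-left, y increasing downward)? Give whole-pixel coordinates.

(1250, 374)

One third of the crop width 1415 is 471.67 px.
One third of the crop height 597 is 199.00 px.
The upper-right point is two-thirds across and one-third down within the crop:
x = 307 + 2 × 471.67 ≈ 1250; y = 175 + 1 × 199.00 ≈ 374.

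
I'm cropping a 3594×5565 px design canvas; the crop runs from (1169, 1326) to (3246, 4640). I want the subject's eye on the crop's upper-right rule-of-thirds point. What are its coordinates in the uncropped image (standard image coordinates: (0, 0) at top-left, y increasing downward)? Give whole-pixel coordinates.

x = 2554 px, y = 2431 px

Crop width = 3246 − 1169 = 2077 px; one third is 692.33 px.
Crop height = 4640 − 1326 = 3314 px; one third is 1104.67 px.
The upper-right point is two-thirds across and one-third down within the crop:
x = 1169 + 2 × 692.33 ≈ 2554; y = 1326 + 1 × 1104.67 ≈ 2431.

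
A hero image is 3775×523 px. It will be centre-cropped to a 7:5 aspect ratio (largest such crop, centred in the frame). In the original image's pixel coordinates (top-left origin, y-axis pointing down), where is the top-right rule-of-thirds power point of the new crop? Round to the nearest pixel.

(2010, 174)

3775/523 > 7/5, so the 7:5 crop keeps the full height 523 and trims width to 523 × 7/5 = 732.20 px.
Left offset = (3775 − 732.20)/2 = 1521.40 px; top offset = 0.
Top-right is two-thirds across and one-third down within the crop:
x = 1521.40 + 2 × 732.20/3 ≈ 2010; y = 0.00 + 1 × 523.00/3 ≈ 174.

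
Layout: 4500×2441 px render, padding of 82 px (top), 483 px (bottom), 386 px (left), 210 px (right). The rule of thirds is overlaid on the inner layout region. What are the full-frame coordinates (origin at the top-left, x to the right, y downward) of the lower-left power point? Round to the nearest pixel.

Content width = 4500 − 386 − 210 = 3904 px; content height = 2441 − 82 − 483 = 1876 px.
Lower-left is one-third across and two-thirds down within the inner layout region.
x = 386 + 1 × 3904/3 = 386 + 1301.33 ≈ 1687
y = 82 + 2 × 1876/3 = 82 + 1250.67 ≈ 1333

x = 1687 px, y = 1333 px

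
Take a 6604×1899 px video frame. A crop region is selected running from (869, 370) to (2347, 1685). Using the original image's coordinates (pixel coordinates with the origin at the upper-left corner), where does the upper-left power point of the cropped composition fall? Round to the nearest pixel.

Crop width = 2347 − 869 = 1478 px; one third is 492.67 px.
Crop height = 1685 − 370 = 1315 px; one third is 438.33 px.
The upper-left point is one-third across and one-third down within the crop:
x = 869 + 1 × 492.67 ≈ 1362; y = 370 + 1 × 438.33 ≈ 808.

x = 1362 px, y = 808 px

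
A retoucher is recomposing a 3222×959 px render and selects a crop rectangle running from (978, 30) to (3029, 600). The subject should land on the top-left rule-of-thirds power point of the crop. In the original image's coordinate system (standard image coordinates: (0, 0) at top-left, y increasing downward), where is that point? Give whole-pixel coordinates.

Crop width = 3029 − 978 = 2051 px; one third is 683.67 px.
Crop height = 600 − 30 = 570 px; one third is 190.00 px.
The top-left point is one-third across and one-third down within the crop:
x = 978 + 1 × 683.67 ≈ 1662; y = 30 + 1 × 190.00 ≈ 220.

x = 1662 px, y = 220 px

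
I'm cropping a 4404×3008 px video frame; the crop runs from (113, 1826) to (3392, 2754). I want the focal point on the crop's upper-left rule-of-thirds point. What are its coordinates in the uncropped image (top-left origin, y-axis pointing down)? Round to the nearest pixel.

Crop width = 3392 − 113 = 3279 px; one third is 1093.00 px.
Crop height = 2754 − 1826 = 928 px; one third is 309.33 px.
The upper-left point is one-third across and one-third down within the crop:
x = 113 + 1 × 1093.00 ≈ 1206; y = 1826 + 1 × 309.33 ≈ 2135.

(1206, 2135)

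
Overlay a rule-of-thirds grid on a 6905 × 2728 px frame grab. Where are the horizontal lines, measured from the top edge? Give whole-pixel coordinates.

y = 909 px and y = 1819 px

2728 / 3 = 909.33, so the horizontal lines sit at one and two thirds of 2728.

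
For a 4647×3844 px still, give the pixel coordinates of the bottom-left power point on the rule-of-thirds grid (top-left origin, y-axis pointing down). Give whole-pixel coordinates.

(1549, 2563)

The bottom-left point sits one-third of the way across and two-thirds of the way down.
x = 1 × 4647/3 ≈ 1549; y = 2 × 3844/3 ≈ 2563.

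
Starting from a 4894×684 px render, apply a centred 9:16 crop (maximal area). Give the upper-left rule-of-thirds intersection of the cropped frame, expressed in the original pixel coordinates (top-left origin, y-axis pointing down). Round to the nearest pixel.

x = 2383 px, y = 228 px

4894/684 > 9/16, so the 9:16 crop keeps the full height 684 and trims width to 684 × 9/16 = 384.75 px.
Left offset = (4894 − 384.75)/2 = 2254.62 px; top offset = 0.
Upper-left is one-third across and one-third down within the crop:
x = 2254.62 + 1 × 384.75/3 ≈ 2383; y = 0.00 + 1 × 684.00/3 ≈ 228.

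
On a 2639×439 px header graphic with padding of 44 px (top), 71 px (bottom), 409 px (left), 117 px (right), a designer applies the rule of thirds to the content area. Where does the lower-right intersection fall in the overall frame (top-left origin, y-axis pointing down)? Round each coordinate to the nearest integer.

Content width = 2639 − 409 − 117 = 2113 px; content height = 439 − 44 − 71 = 324 px.
Lower-right is two-thirds across and two-thirds down within the content area.
x = 409 + 2 × 2113/3 = 409 + 1408.67 ≈ 1818
y = 44 + 2 × 324/3 = 44 + 216.00 ≈ 260

x = 1818 px, y = 260 px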